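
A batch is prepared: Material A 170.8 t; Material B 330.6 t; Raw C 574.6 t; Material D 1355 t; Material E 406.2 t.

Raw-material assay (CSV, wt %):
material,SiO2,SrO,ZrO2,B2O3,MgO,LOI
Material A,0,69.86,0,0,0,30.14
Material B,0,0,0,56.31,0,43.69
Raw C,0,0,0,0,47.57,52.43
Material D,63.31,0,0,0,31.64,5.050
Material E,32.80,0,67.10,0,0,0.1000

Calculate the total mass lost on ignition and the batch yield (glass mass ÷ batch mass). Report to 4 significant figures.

LOI loss = 566.0 t; glass = 2271 t; yield = 80.05%

Values along the way appear rounded to four significant digits between the steps — every computation keeps full precision from first step to last. Each reported figure is rounded just once — derived quantities, including net glass mass, yield, ignition loss, totals, the five compositions, are carried starting from the weights per 2271 t of glass in exact precision, exactly as shown in either problem or answer.
Each material's LOI contribution:
  Material A: 170.8 × 0.3014 = 51.48 t
  Material B: 330.6 × 0.4369 = 144.4 t
  Raw C: 574.6 × 0.5243 = 301.3 t
  Material D: 1355 × 0.05050 = 68.43 t
  Material E: 406.2 × 0.001000 = 0.4062 t
Total LOI = 566.0 t
Glass = batch − LOI = 2837 − 566.0 = 2271 t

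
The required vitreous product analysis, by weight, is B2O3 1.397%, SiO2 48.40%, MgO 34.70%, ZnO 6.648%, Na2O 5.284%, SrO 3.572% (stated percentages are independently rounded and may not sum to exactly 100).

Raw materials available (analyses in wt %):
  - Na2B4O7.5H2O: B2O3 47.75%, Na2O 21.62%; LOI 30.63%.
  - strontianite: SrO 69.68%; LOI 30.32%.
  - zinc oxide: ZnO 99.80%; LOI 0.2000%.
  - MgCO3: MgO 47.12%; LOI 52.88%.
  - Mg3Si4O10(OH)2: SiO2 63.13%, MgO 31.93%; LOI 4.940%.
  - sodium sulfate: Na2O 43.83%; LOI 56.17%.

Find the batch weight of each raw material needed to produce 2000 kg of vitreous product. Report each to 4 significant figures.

Values along the way appear rounded to four significant figures between the steps — the whole derivation carries full precision in all steps. Every reported result is rounded a single time. All derived quantities (the six compositions, yield, ignition loss, glass mass, totals) are rebuilt at exact precision from the batch weights at 2000 kg of glass precisely as stated by question or answer.
Oxide-by-oxide targets in 2000 kg vitreous product:
  B2O3: 1.397% × 2000 = 27.94 kg
  SiO2: 48.40% × 2000 = 968.0 kg
  MgO: 34.70% × 2000 = 694.0 kg
  ZnO: 6.648% × 2000 = 133.0 kg
  Na2O: 5.284% × 2000 = 105.7 kg
  SrO: 3.572% × 2000 = 71.44 kg
Balance tally, oxide-wise, with the batch weights as given, relative to the basis at hand (sum by sum, the targets are met modulo rounding of the values):
  B2O3: 58.51·0.4775 = 27.94 kg (target 27.94 kg)
  SiO2: 1533·0.6313 = 967.8 kg (target 968.0 kg)
  MgO: 433.8·0.4712 + 1533·0.3193 = 693.9 kg (target 694.0 kg)
  ZnO: 133.2·0.9980 = 132.9 kg (target 133.0 kg)
  Na2O: 58.51·0.2162 + 212.3·0.4383 = 105.7 kg (target 105.7 kg)
  SrO: 102.5·0.6968 = 71.42 kg (target 71.44 kg)
Consistency of the glass mass: whole batch net of LOI = 2000 kg (summing oxide targets gives 2000 kg; versus the stated basis of 2000 kg — differing by rounding only).
Batch total: Σ batch = 2473 kg; LOI removed, Σ of batch·LOI: 473.6 kg; yield: glass divided by total = 80.85%.

Batch per 2000 kg vitreous product:
  Na2B4O7.5H2O: 58.51 kg
  strontianite: 102.5 kg
  zinc oxide: 133.2 kg
  MgCO3: 433.8 kg
  Mg3Si4O10(OH)2: 1533 kg
  sodium sulfate: 212.3 kg
Total batch = 2473 kg; LOI loss = 473.6 kg; yield = 80.85%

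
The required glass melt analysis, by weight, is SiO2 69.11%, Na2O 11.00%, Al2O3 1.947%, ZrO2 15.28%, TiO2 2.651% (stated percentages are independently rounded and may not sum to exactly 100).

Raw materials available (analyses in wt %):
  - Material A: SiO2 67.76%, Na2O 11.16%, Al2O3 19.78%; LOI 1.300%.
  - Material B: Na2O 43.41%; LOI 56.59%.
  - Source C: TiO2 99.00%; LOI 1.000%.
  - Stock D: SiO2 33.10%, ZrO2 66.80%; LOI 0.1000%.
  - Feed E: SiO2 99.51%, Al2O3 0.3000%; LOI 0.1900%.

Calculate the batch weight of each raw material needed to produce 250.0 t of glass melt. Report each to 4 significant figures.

Batch per 250.0 t glass melt:
  Material A: 22.50 t
  Material B: 57.57 t
  Source C: 6.694 t
  Stock D: 57.19 t
  Feed E: 139.3 t
Total batch = 283.3 t; LOI loss = 33.26 t; yield = 88.26%

The whole derivation keeps full float precision in all steps. Mid-chain values are printed (rounded to 4 significant figures) within the worked lines. Every reported figure includes exactly one rounding; the derived quantities, which include ignition loss, the five compositions, net glass mass, yield, the totals, are re-derived in exact precision, as set out in the question or the answer, starting from the weights at 250.0 t of glass.
The oxide mass targets at 250.0 t glass melt:
  SiO2: 69.11% × 250.0 = 172.8 t
  Na2O: 11.00% × 250.0 = 27.50 t
  Al2O3: 1.947% × 250.0 = 4.868 t
  ZrO2: 15.28% × 250.0 = 38.20 t
  TiO2: 2.651% × 250.0 = 6.628 t
Per-oxide balance check from the weights as reported, versus the basis set out (each sum matches its target mass modulo rounding of the values):
  SiO2: 22.50·0.6776 + 57.19·0.3310 + 139.3·0.9951 = 172.8 t (target 172.8 t)
  Na2O: 22.50·0.1116 + 57.57·0.4341 = 27.50 t (target 27.50 t)
  Al2O3: 22.50·0.1978 + 139.3·0.003000 = 4.868 t (target 4.868 t)
  ZrO2: 57.19·0.6680 = 38.20 t (target 38.20 t)
  TiO2: 6.694·0.9900 = 6.627 t (target 6.628 t)
Glass mass check: Σ batch − LOI loss = 250.0 t (oxide target masses add up to 250.0 t; with the basis standing at 250.0 t — differing by rounding only).
Whole-batch sum: Σ batch = 283.3 t; LOI loss = Σ batch·LOI = 33.26 t; the yield ratio, glass ÷ batch: 88.26%.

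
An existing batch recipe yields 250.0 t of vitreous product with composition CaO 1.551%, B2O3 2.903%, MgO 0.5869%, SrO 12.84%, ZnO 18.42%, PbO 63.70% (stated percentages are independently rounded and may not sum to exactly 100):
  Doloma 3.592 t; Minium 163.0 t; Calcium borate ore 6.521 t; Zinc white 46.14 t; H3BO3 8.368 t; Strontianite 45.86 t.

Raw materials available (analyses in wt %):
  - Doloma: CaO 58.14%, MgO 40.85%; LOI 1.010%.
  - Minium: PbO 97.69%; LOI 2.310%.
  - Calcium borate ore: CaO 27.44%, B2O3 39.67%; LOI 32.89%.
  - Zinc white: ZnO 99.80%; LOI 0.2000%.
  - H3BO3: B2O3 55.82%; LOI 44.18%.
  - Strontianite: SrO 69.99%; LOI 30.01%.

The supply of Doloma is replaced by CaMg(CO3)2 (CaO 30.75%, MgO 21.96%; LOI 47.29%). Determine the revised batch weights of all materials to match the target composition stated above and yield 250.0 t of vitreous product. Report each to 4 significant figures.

Revised batch per 250.0 t vitreous product:
  CaMg(CO3)2: 6.681 t
  Minium: 163.0 t
  Calcium borate ore: 6.643 t
  Zinc white: 46.14 t
  H3BO3: 8.280 t
  Strontianite: 45.86 t
Total batch = 276.6 t; LOI loss = 26.62 t

The intermediate values are printed with 4-significant-figure rounding alongside each step — each numeric step runs at full precision at each step — every reported value is rounded only once — all derived quantities are computed from the weighed amounts per 250.0 t of glass in full float precision (net glass mass, ignition loss, totals, the six compositions, yield) as set out in the problem or the answer.
Oxide-by-oxide targets in 250.0 t vitreous product:
  CaO: 1.551% × 250.0 = 3.878 t
  B2O3: 2.903% × 250.0 = 7.258 t
  MgO: 0.5869% × 250.0 = 1.467 t
  SrO: 12.84% × 250.0 = 32.10 t
  ZnO: 18.42% × 250.0 = 46.05 t
  PbO: 63.70% × 250.0 = 159.2 t
Mass-balance tally per oxide given the weights on record, versus the basis set out (sums match the target masses modulo rounding of the values):
  CaO: 6.681·0.3075 + 6.643·0.2744 = 3.877 t (target 3.878 t)
  B2O3: 6.643·0.3967 + 8.280·0.5582 = 7.257 t (target 7.258 t)
  MgO: 6.681·0.2196 = 1.467 t (target 1.467 t)
  SrO: 45.86·0.6999 = 32.10 t (target 32.10 t)
  ZnO: 46.14·0.9980 = 46.05 t (target 46.05 t)
  PbO: 163.0·0.9769 = 159.2 t (target 159.2 t)
Auditing the glass mass value: total charge less LOI = 250.0 t (per-oxide target masses sum to 250.0 t; stated basis 250.0 t — deltas are rounding alone).
Batch grand total — Σ batch = 276.6 t; LOI loss = Σ batch·LOI = 26.62 t; glass ÷ batch gives a yield of 90.38%.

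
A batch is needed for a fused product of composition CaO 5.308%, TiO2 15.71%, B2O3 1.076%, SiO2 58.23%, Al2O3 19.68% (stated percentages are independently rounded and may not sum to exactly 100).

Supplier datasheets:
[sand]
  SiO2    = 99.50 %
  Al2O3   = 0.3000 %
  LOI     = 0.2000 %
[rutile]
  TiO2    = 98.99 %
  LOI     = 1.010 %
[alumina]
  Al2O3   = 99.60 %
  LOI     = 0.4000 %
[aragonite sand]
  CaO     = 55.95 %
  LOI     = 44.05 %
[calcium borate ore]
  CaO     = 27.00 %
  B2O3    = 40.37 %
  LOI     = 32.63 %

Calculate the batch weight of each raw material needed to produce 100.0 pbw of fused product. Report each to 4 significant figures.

Each numeric step holds full float precision in all steps — in-progress results appear, rounded to 4 significant figures, between the steps. Every reported result takes just one rounding; the derived quantities are rebuilt starting from the weights per 100.0 pbw of glass in exact precision (the five compositions, yield, glass mass, totals, LOI) as they appear in problem or answer.
Target oxide masses per 100.0 pbw fused product:
  CaO: 5.308% × 100.0 = 5.308 pbw
  TiO2: 15.71% × 100.0 = 15.71 pbw
  B2O3: 1.076% × 100.0 = 1.076 pbw
  SiO2: 58.23% × 100.0 = 58.23 pbw
  Al2O3: 19.68% × 100.0 = 19.68 pbw
Checking each oxide sum from the weights as reported, on the stated basis (every target is met by its sum net of answer rounding effects):
  CaO: 8.201·0.5595 + 2.665·0.2700 = 5.308 pbw (target 5.308 pbw)
  TiO2: 15.87·0.9899 = 15.71 pbw (target 15.71 pbw)
  B2O3: 2.665·0.4037 = 1.076 pbw (target 1.076 pbw)
  SiO2: 58.52·0.9950 = 58.23 pbw (target 58.23 pbw)
  Al2O3: 58.52·0.003000 + 19.58·0.9960 = 19.68 pbw (target 19.68 pbw)
Glass-mass bookkeeping: total charge less LOI = 100.0 pbw (per-oxide target masses sum to 100.0 pbw; stated basis 100.0 pbw — differing by rounding only).
Whole-batch sum: Σ batch = 104.8 pbw; loss to ignition Σ batch·LOI = 4.838 pbw; glass ÷ batch gives a yield of 95.39%.

Batch per 100.0 pbw fused product:
  sand: 58.52 pbw
  rutile: 15.87 pbw
  alumina: 19.58 pbw
  aragonite sand: 8.201 pbw
  calcium borate ore: 2.665 pbw
Total batch = 104.8 pbw; LOI loss = 4.838 pbw; yield = 95.39%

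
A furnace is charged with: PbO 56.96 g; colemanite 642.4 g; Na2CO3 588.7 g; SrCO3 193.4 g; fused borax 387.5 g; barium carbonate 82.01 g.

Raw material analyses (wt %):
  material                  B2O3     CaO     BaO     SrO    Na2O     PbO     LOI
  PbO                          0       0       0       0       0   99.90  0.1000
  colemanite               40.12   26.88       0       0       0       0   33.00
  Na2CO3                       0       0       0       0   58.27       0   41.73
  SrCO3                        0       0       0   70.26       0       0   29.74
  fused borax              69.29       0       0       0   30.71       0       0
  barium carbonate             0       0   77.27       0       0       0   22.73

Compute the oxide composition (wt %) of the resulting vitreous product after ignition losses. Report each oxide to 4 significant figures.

Mid-chain values are printed rounded to four significant figures as written. All internal work holds full float precision throughout; a single rounding yields each reported number; derived quantities, which include the six compositions, yield, totals, LOI, glass mass, are rebuilt at full precision, exactly as shown in the problem or the answer, starting from the weights for 1417 g of glass.
Oxide masses out of the charge:
  B2O3: 642.4·0.4012 + 387.5·0.6929 = 526.2 g
  CaO: 642.4·0.2688 = 172.7 g
  BaO: 82.01·0.7727 = 63.37 g
  SrO: 193.4·0.7026 = 135.9 g
  Na2O: 588.7·0.5827 + 387.5·0.3071 = 462.0 g
  PbO: 56.96·0.9990 = 56.90 g
LOI: 56.96·0.001000 + 642.4·0.3300 + 588.7·0.4173 + 193.4·0.2974 + 82.01·0.2273 = 533.9 g
Glass = total batch minus LOI = 1951 − 533.9 = 1417 g (matching Σ of the oxides)
percent by weight: oxide/glass ×100

Glass mass = 1417 g (batch 1951 − LOI 533.9).
Composition: B2O3 37.13%, CaO 12.19%, BaO 4.472%, SrO 9.589%, Na2O 32.60%, PbO 4.015%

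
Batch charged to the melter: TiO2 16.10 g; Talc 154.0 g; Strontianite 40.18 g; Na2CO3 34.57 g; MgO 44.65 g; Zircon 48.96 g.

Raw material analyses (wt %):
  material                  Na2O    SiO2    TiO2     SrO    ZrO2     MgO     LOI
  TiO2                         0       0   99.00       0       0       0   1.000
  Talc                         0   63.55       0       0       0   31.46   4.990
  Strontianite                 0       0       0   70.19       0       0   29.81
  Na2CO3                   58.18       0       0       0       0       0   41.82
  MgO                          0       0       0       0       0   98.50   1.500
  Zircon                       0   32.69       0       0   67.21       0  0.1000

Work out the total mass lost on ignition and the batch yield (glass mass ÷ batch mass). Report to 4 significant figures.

Working values are shown rounded off to 4 significant digits as written. Every computation holds exact precision at every stage — exactly one rounding is applied to every reported result; derived quantities are computed from the weighed amounts on 303.5 g of glass at full precision (yield, totals, glass mass, the six compositions, ignition loss) as given in question or answer.
LOI of each material in turn:
  TiO2: 16.10 × 0.01000 = 0.1610 g
  Talc: 154.0 × 0.04990 = 7.685 g
  Strontianite: 40.18 × 0.2981 = 11.98 g
  Na2CO3: 34.57 × 0.4182 = 14.46 g
  MgO: 44.65 × 0.01500 = 0.6697 g
  Zircon: 48.96 × 0.001000 = 0.04896 g
Total LOI = 35.00 g
Glass = batch − LOI = 338.5 − 35.00 = 303.5 g

LOI loss = 35.00 g; glass = 303.5 g; yield = 89.66%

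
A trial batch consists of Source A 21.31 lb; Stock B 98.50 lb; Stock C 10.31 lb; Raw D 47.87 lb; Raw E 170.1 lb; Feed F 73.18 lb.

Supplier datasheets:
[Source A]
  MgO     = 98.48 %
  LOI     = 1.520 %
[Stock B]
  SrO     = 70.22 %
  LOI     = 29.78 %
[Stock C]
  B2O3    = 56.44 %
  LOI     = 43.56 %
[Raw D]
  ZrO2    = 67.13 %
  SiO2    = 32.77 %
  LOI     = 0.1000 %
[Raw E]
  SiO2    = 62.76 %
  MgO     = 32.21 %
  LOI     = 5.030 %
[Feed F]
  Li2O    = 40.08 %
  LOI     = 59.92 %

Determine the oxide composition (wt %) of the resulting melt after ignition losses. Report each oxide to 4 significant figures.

Intermediates are displayed with 4-significant-digit rounding as written; full precision is held at all times; exactly one rounding goes into every reported value; derived quantities, which include yield, LOI, six oxide percentages, totals, glass mass, are carried at full float precision, as set out in the problem or answer text, from the weighed amounts at 334.7 lb of glass.
Delivered oxide masses:
  SrO: 98.50·0.7022 = 69.17 lb
  ZrO2: 47.87·0.6713 = 32.14 lb
  Li2O: 73.18·0.4008 = 29.33 lb
  SiO2: 47.87·0.3277 + 170.1·0.6276 = 122.4 lb
  B2O3: 10.31·0.5644 = 5.819 lb
  MgO: 21.31·0.9848 + 170.1·0.3221 = 75.78 lb
LOI: 21.31·0.01520 + 98.50·0.2978 + 10.31·0.4356 + 47.87·0.001000 + 170.1·0.05030 + 73.18·0.5992 = 86.60 lb
Glass mass = batch − LOI = 421.3 − 86.60 = 334.7 lb (= Σ oxide masses)
oxide / glass × 100 gives the wt %

Glass mass = 334.7 lb (batch 421.3 − LOI 86.60).
Composition: SrO 20.67%, ZrO2 9.602%, Li2O 8.764%, SiO2 36.59%, B2O3 1.739%, MgO 22.64%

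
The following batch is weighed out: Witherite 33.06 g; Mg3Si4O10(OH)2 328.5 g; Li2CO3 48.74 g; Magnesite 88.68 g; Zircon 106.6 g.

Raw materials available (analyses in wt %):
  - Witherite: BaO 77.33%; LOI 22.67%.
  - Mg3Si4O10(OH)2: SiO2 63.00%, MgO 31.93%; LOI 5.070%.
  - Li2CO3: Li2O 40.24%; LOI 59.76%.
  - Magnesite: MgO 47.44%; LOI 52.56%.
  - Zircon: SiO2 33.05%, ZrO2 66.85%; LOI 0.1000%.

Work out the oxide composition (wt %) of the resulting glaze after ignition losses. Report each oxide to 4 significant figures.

Glass mass = 505.6 g (batch 605.6 − LOI 99.99).
Composition: SiO2 47.90%, Li2O 3.879%, MgO 29.07%, BaO 5.057%, ZrO2 14.09%

All internal work holds full precision in all steps; in-progress results are shown, rounded to 4 significant figures, when written out. Each reported value is rounded just once. Derived quantities, including totals, the yield, net glass mass, the five compositions, LOI, are carried starting from the weights at 505.6 g of glass in full precision exactly as shown in either problem or answer.
Oxide-by-oxide delivered mass:
  SiO2: 328.5·0.6300 + 106.6·0.3305 = 242.2 g
  Li2O: 48.74·0.4024 = 19.61 g
  MgO: 328.5·0.3193 + 88.68·0.4744 = 147.0 g
  BaO: 33.06·0.7733 = 25.57 g
  ZrO2: 106.6·0.6685 = 71.26 g
LOI: 33.06·0.2267 + 328.5·0.05070 + 48.74·0.5976 + 88.68·0.5256 + 106.6·0.001000 = 99.99 g
Glass = total batch minus LOI = 605.6 − 99.99 = 505.6 g (matching Σ of the oxides)
each oxide over glass, ×100, is wt %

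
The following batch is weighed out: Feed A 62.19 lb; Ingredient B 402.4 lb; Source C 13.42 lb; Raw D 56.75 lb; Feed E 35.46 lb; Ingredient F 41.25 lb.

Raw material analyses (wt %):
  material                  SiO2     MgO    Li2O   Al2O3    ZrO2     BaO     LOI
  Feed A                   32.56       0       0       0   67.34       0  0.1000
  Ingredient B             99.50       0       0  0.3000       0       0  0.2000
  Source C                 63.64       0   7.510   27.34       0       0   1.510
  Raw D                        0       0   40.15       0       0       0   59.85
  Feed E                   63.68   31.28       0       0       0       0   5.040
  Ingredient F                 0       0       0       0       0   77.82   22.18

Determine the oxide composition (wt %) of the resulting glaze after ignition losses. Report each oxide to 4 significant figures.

The intermediate values are displayed, rounded to four significant digits, on the page — each numeric step holds exact precision through every step. A single rounding yields every reported number — all derived quantities are recomputed in full precision (totals, six oxide percentages, LOI, yield, glass mass) using the weight values on 565.5 lb of glass as they appear in problem or answer.
Per-oxide mass from batch:
  SiO2: 62.19·0.3256 + 402.4·0.9950 + 13.42·0.6364 + 35.46·0.6368 = 451.8 lb
  MgO: 35.46·0.3128 = 11.09 lb
  Li2O: 13.42·0.07510 + 56.75·0.4015 = 23.79 lb
  Al2O3: 402.4·0.003000 + 13.42·0.2734 = 4.876 lb
  ZrO2: 62.19·0.6734 = 41.88 lb
  BaO: 41.25·0.7782 = 32.10 lb
LOI: 62.19·0.001000 + 402.4·0.002000 + 13.42·0.01510 + 56.75·0.5985 + 35.46·0.05040 + 41.25·0.2218 = 45.97 lb
Glass mass = batch − LOI = 611.5 − 45.97 = 565.5 lb (the oxide masses sum to this)
percent share: oxide ÷ glass, ×100

Glass mass = 565.5 lb (batch 611.5 − LOI 45.97).
Composition: SiO2 79.89%, MgO 1.961%, Li2O 4.207%, Al2O3 0.8623%, ZrO2 7.406%, BaO 5.677%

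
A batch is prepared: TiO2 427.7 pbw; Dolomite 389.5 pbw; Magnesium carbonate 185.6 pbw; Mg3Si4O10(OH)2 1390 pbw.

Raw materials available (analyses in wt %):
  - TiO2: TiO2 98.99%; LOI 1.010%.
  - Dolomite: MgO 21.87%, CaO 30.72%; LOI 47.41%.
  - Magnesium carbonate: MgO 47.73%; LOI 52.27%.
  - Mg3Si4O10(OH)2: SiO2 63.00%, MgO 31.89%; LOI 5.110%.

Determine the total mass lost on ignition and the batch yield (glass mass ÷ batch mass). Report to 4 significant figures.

Values along the way appear (rounded to four significant figures) between the steps — full precision is maintained all the way through. Every reported result takes exactly one rounding. Derived quantities are computed at exact precision (four oxide percentages, yield, totals, LOI, glass mass) using the weight values for 2036 pbw of glass as written in question or answer.
Each material's LOI contribution:
  TiO2: 427.7 × 0.01010 = 4.320 pbw
  Dolomite: 389.5 × 0.4741 = 184.7 pbw
  Magnesium carbonate: 185.6 × 0.5227 = 97.01 pbw
  Mg3Si4O10(OH)2: 1390 × 0.05110 = 71.03 pbw
Total LOI = 357.0 pbw
Glass = batch − LOI = 2393 − 357.0 = 2036 pbw

LOI loss = 357.0 pbw; glass = 2036 pbw; yield = 85.08%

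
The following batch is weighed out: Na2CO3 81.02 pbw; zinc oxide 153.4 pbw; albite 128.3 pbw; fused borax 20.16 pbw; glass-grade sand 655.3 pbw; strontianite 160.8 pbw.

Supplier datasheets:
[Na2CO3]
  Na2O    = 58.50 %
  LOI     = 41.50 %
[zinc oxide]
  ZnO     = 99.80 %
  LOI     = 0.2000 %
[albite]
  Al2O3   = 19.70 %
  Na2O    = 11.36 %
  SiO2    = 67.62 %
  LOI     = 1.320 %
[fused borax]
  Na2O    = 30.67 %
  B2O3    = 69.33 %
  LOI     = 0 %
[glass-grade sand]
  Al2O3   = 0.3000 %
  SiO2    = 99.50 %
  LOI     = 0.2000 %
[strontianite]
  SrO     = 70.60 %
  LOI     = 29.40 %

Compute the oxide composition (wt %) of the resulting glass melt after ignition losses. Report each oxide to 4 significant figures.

Glass mass = 1115 pbw (batch 1199 − LOI 84.21).
Composition: Al2O3 2.444%, ZnO 13.73%, Na2O 6.114%, SiO2 66.27%, B2O3 1.254%, SrO 10.18%

Every computation runs at full float precision at every stage; values along the way are shown, rounded to 4 significant figures, in the working. Each reported value takes exactly one rounding — all derived quantities are recomputed using the weight values on 1115 pbw of glass at exact precision (totals, net glass mass, LOI, the yield, six oxide percentages) precisely as stated by problem or answer.
What the batch supplies per oxide:
  Al2O3: 128.3·0.1970 + 655.3·0.003000 = 27.24 pbw
  ZnO: 153.4·0.9980 = 153.1 pbw
  Na2O: 81.02·0.5850 + 128.3·0.1136 + 20.16·0.3067 = 68.15 pbw
  SiO2: 128.3·0.6762 + 655.3·0.9950 = 738.8 pbw
  B2O3: 20.16·0.6933 = 13.98 pbw
  SrO: 160.8·0.7060 = 113.5 pbw
LOI: 81.02·0.4150 + 153.4·0.002000 + 128.3·0.01320 + 655.3·0.002000 + 160.8·0.2940 = 84.21 pbw
batch − LOI leaves glass = 1199 − 84.21 = 1115 pbw (the oxide masses sum to this)
wt % = 100 × oxide mass / glass mass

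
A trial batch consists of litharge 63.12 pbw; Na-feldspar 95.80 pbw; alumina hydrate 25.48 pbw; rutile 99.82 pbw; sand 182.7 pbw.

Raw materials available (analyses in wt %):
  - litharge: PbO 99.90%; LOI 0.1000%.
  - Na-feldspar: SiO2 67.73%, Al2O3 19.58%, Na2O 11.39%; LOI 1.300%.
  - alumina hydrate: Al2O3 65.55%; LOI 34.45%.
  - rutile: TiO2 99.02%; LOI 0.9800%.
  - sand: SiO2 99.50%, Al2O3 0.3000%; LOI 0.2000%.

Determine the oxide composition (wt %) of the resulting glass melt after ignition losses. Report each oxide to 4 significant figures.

Glass mass = 455.5 pbw (batch 466.9 − LOI 11.43).
Composition: SiO2 54.16%, PbO 13.84%, Al2O3 7.905%, TiO2 21.70%, Na2O 2.396%

Values along the way are printed with 4-significant-digit rounding within the worked lines. Every computation carries exact precision in all steps; each reported result undergoes a single rounding; derived quantities (net glass mass, the yield, the totals, the five compositions, ignition loss) are carried in full precision from the weighed amounts per 455.5 pbw of glass as they appear in either problem or answer.
Mass of each oxide from the mix:
  SiO2: 95.80·0.6773 + 182.7·0.9950 = 246.7 pbw
  PbO: 63.12·0.9990 = 63.06 pbw
  Al2O3: 95.80·0.1958 + 25.48·0.6555 + 182.7·0.003000 = 36.01 pbw
  TiO2: 99.82·0.9902 = 98.84 pbw
  Na2O: 95.80·0.1139 = 10.91 pbw
LOI: 63.12·0.001000 + 95.80·0.01300 + 25.48·0.3445 + 99.82·0.009800 + 182.7·0.002000 = 11.43 pbw
Resulting glass, batch − LOI: 466.9 − 11.43 = 455.5 pbw (= Σ oxide masses)
percent by weight: oxide/glass ×100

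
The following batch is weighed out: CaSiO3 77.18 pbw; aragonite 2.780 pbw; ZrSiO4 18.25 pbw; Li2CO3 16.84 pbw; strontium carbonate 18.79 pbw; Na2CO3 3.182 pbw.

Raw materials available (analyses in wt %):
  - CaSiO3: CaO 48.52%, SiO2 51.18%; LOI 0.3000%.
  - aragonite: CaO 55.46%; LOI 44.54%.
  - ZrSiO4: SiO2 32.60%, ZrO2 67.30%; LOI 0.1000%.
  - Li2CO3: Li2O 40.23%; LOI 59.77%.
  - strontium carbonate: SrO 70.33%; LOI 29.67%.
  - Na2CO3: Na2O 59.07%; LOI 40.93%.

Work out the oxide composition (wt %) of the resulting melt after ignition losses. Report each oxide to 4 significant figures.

Glass mass = 118.6 pbw (batch 137.0 − LOI 18.43).
Composition: Na2O 1.585%, SrO 11.14%, CaO 32.88%, Li2O 5.713%, SiO2 38.33%, ZrO2 10.36%

The intermediate values are displayed, with 4-significant-digit rounding, in the printout; every computation maintains full float precision from first step to last; each reported figure is rounded once only; the derived quantities, which include ignition loss, the totals, six oxide percentages, net glass mass, the yield, are recomputed at full precision, as given in the problem or the answer, starting from the weights at 118.6 pbw of glass.
Oxide masses out of the charge:
  Na2O: 3.182·0.5907 = 1.880 pbw
  SrO: 18.79·0.7033 = 13.22 pbw
  CaO: 77.18·0.4852 + 2.780·0.5546 = 38.99 pbw
  Li2O: 16.84·0.4023 = 6.775 pbw
  SiO2: 77.18·0.5118 + 18.25·0.3260 = 45.45 pbw
  ZrO2: 18.25·0.6730 = 12.28 pbw
LOI: 77.18·0.003000 + 2.780·0.4454 + 18.25·0.001000 + 16.84·0.5977 + 18.79·0.2967 + 3.182·0.4093 = 18.43 pbw
Glass = total batch minus LOI = 137.0 − 18.43 = 118.6 pbw (consistent with Σ oxide mass)
wt % = oxide mass / glass mass × 100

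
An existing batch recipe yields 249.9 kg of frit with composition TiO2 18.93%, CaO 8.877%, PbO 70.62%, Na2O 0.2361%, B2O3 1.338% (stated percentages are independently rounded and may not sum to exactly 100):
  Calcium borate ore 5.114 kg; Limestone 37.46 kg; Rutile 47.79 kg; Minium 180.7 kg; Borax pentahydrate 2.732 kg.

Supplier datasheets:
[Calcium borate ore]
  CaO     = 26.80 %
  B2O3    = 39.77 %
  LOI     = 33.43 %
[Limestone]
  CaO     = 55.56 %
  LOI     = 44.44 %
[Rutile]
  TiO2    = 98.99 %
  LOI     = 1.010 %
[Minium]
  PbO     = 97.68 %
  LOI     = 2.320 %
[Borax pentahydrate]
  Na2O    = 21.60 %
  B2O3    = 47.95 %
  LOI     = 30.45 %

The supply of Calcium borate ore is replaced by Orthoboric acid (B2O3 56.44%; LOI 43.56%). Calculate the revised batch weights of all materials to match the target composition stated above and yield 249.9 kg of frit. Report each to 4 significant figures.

The intermediate values are displayed rounded to 4 significant digits in the working — all internal work keeps full precision at all times — exactly one rounding goes into every reported result; all derived quantities, including LOI, net glass mass, the totals, the five compositions, yield, are re-derived from the batch weights on 249.9 kg of glass at full precision as quoted within the problem or the answer.
Per-oxide target masses for 249.9 kg frit:
  TiO2: 18.93% × 249.9 = 47.31 kg
  CaO: 8.877% × 249.9 = 22.18 kg
  PbO: 70.62% × 249.9 = 176.5 kg
  Na2O: 0.2361% × 249.9 = 0.5900 kg
  B2O3: 1.338% × 249.9 = 3.344 kg
Per-oxide balance check working from each reported weight, relative to the basis at hand (sum by sum, the targets are met up to rounding of the answer):
  TiO2: 47.79·0.9899 = 47.31 kg (target 47.31 kg)
  CaO: 39.93·0.5556 = 22.19 kg (target 22.18 kg)
  PbO: 180.7·0.9768 = 176.5 kg (target 176.5 kg)
  Na2O: 2.732·0.2160 = 0.5901 kg (target 0.5900 kg)
  B2O3: 3.604·0.5644 + 2.732·0.4795 = 3.344 kg (target 3.344 kg)
Auditing the glass mass value: batch total minus LOI = 249.9 kg (per-oxide target masses sum to 249.9 kg; versus the stated basis of 249.9 kg — deltas are rounding alone).
Batch total: Σ batch = 274.8 kg; LOI loss = Σ batch·LOI = 24.82 kg; yield: glass divided by total = 90.97%.

Revised batch per 249.9 kg frit:
  Orthoboric acid: 3.604 kg
  Limestone: 39.93 kg
  Rutile: 47.79 kg
  Minium: 180.7 kg
  Borax pentahydrate: 2.732 kg
Total batch = 274.8 kg; LOI loss = 24.82 kg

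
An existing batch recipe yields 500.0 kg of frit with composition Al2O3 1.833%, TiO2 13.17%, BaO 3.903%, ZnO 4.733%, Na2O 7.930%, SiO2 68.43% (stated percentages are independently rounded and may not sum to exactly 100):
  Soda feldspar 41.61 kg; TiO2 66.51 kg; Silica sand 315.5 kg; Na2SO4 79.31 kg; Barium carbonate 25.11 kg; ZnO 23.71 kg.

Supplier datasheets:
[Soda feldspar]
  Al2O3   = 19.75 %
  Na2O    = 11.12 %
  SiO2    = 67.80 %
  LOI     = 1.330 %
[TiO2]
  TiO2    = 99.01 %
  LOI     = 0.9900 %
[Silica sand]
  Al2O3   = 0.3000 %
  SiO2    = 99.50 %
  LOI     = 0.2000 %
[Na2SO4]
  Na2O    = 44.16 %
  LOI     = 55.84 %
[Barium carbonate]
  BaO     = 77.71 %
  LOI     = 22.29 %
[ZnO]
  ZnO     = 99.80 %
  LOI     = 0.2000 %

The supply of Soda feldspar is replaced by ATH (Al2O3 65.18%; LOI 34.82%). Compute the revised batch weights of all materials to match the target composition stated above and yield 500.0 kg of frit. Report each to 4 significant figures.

Rounding to 4 significant figures extends to each mid-chain value as shown; full precision is maintained through every step; a single rounding completes each reported result. The derived quantities, including the yield, net glass mass, six oxide percentages, totals, LOI, are recomputed from the batch weights at 500.0 kg of glass at full float precision, as given in question or answer.
Per-oxide target masses for 500.0 kg frit:
  Al2O3: 1.833% × 500.0 = 9.165 kg
  TiO2: 13.17% × 500.0 = 65.85 kg
  BaO: 3.903% × 500.0 = 19.52 kg
  ZnO: 4.733% × 500.0 = 23.66 kg
  Na2O: 7.930% × 500.0 = 39.65 kg
  SiO2: 68.43% × 500.0 = 342.2 kg
Per-oxide balance check working from each reported weight, per the basis as stated (delivered sums recover each target up to rounding of the answer):
  Al2O3: 12.48·0.6518 + 343.9·0.003000 = 9.166 kg (target 9.165 kg)
  TiO2: 66.51·0.9901 = 65.85 kg (target 65.85 kg)
  BaO: 25.11·0.7771 = 19.51 kg (target 19.52 kg)
  ZnO: 23.71·0.9980 = 23.66 kg (target 23.66 kg)
  Na2O: 89.79·0.4416 = 39.65 kg (target 39.65 kg)
  SiO2: 343.9·0.9950 = 342.2 kg (target 342.2 kg)
Glass-mass sanity pass: total charge less LOI = 500.0 kg (oxide target masses add up to 500.0 kg; with the basis standing at 500.0 kg — a pure rounding effect).
Summing the batch: Σ batch = 561.5 kg; LOI removed, Σ of batch·LOI: 61.47 kg; the yield ratio, glass ÷ batch: 89.05%.

Revised batch per 500.0 kg frit:
  ATH: 12.48 kg
  TiO2: 66.51 kg
  Silica sand: 343.9 kg
  Na2SO4: 89.79 kg
  Barium carbonate: 25.11 kg
  ZnO: 23.71 kg
Total batch = 561.5 kg; LOI loss = 61.47 kg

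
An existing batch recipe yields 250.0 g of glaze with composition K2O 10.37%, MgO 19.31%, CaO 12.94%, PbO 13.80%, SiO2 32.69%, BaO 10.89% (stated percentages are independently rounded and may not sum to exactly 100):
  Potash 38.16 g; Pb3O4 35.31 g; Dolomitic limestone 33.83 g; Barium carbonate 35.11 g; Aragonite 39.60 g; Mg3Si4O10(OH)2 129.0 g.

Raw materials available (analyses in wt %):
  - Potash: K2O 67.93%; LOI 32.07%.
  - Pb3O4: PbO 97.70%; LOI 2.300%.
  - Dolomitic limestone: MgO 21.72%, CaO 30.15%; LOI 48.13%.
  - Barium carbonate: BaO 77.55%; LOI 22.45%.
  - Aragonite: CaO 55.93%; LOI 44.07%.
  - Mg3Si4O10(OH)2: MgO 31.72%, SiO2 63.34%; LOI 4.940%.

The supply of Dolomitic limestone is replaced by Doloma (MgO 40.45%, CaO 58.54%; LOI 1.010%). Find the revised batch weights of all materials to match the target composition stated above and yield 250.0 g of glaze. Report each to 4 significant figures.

Revised batch per 250.0 g glaze:
  Potash: 38.16 g
  Pb3O4: 35.31 g
  Doloma: 18.17 g
  Barium carbonate: 35.11 g
  Aragonite: 38.83 g
  Mg3Si4O10(OH)2: 129.0 g
Total batch = 294.6 g; LOI loss = 44.60 g

Every computation runs at full float precision at all times. Values along the way appear, with 4-significant-digit rounding, on the page. A single rounding produces each reported result; derived quantities are rebuilt in exact precision (LOI, six oxide percentages, totals, glass mass, yield) using the weight values for 250.0 g of glass as written in the problem or answer text.
Target masses of each oxide per 250.0 g glaze:
  K2O: 10.37% × 250.0 = 25.92 g
  MgO: 19.31% × 250.0 = 48.28 g
  CaO: 12.94% × 250.0 = 32.35 g
  PbO: 13.80% × 250.0 = 34.50 g
  SiO2: 32.69% × 250.0 = 81.72 g
  BaO: 10.89% × 250.0 = 27.22 g
Sums-versus-targets review with the batch weights as given, versus the basis set out (delivered sums recover each target within answer rounding):
  K2O: 38.16·0.6793 = 25.92 g (target 25.92 g)
  MgO: 18.17·0.4045 + 129.0·0.3172 = 48.27 g (target 48.28 g)
  CaO: 18.17·0.5854 + 38.83·0.5593 = 32.35 g (target 32.35 g)
  PbO: 35.31·0.9770 = 34.50 g (target 34.50 g)
  SiO2: 129.0·0.6334 = 81.71 g (target 81.72 g)
  BaO: 35.11·0.7755 = 27.23 g (target 27.22 g)
Consistency of the glass mass: batch total minus LOI = 250.0 g (per-oxide target masses sum to 250.0 g; with the basis standing at 250.0 g — rounding explains the deltas).
Whole-batch sum: Σ batch = 294.6 g; Σ batch·LOI gives LOI loss = 44.60 g; yield = glass ÷ total batch = 84.86%.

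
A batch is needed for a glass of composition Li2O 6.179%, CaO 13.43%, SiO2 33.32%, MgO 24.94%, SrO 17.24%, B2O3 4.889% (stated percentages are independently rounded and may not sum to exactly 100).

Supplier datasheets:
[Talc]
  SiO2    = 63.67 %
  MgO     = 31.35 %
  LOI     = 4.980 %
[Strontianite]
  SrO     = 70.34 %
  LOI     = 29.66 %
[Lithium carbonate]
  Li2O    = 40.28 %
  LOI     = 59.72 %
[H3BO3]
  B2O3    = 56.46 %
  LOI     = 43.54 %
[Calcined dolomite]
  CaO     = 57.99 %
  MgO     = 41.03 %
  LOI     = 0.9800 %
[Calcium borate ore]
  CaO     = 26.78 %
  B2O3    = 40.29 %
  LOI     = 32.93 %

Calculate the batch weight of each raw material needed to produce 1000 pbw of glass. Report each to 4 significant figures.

Batch per 1000 pbw glass:
  Talc: 523.3 pbw
  Strontianite: 245.1 pbw
  Lithium carbonate: 153.4 pbw
  H3BO3: 50.12 pbw
  Calcined dolomite: 208.0 pbw
  Calcium borate ore: 51.11 pbw
Total batch = 1231 pbw; LOI loss = 231.1 pbw; yield = 81.23%

All arithmetic runs at full float precision at all times; rounding to four significant figures extends to each mid-chain value as displayed. A single rounding yields each reported result; all derived quantities are recomputed using the weight values at 1000 pbw of glass at exact precision (the six compositions, LOI, the yield, totals, glass mass) precisely as stated by the question or the answer.
Per-oxide target masses for 1000 pbw glass:
  Li2O: 6.179% × 1000 = 61.79 pbw
  CaO: 13.43% × 1000 = 134.3 pbw
  SiO2: 33.32% × 1000 = 333.2 pbw
  MgO: 24.94% × 1000 = 249.4 pbw
  SrO: 17.24% × 1000 = 172.4 pbw
  B2O3: 4.889% × 1000 = 48.89 pbw
Per-oxide balance check on the weights just shown, at the basis given (oxide sums agree with the targets given rounding of the digits):
  Li2O: 153.4·0.4028 = 61.79 pbw (target 61.79 pbw)
  CaO: 208.0·0.5799 + 51.11·0.2678 = 134.3 pbw (target 134.3 pbw)
  SiO2: 523.3·0.6367 = 333.2 pbw (target 333.2 pbw)
  MgO: 523.3·0.3135 + 208.0·0.4103 = 249.4 pbw (target 249.4 pbw)
  SrO: 245.1·0.7034 = 172.4 pbw (target 172.4 pbw)
  B2O3: 50.12·0.5646 + 51.11·0.4029 = 48.89 pbw (target 48.89 pbw)
The glass-mass cross-check: batch Σ − ignition loss = 1000 pbw (the Σ of target masses is 1000 pbw; basis as stated: 1000 pbw — a pure rounding effect).
Batch grand total — Σ batch = 1231 pbw; the LOI term Σ batch·LOI equals 231.1 pbw; yield: glass divided by total = 81.23%.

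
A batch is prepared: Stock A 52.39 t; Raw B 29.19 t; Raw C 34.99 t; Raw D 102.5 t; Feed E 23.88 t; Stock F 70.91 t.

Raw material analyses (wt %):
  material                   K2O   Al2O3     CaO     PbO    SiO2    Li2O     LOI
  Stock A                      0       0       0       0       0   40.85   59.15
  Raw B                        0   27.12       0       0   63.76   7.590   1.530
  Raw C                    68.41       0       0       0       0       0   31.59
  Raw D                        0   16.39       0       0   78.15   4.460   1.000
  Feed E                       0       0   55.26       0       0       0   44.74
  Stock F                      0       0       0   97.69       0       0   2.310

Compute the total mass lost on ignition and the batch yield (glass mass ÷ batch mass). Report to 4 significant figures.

All arithmetic runs at full precision from start to finish — intermediates are shown with 4-significant-digit rounding between the steps. Each reported value includes exactly one rounding. The derived quantities are carried from the batch weights for 258.0 t of glass at full float precision (the yield, the totals, glass mass, LOI, the six compositions), exactly as shown in the problem or answer text.
LOI of each material in turn:
  Stock A: 52.39 × 0.5915 = 30.99 t
  Raw B: 29.19 × 0.01530 = 0.4466 t
  Raw C: 34.99 × 0.3159 = 11.05 t
  Raw D: 102.5 × 0.01000 = 1.025 t
  Feed E: 23.88 × 0.4474 = 10.68 t
  Stock F: 70.91 × 0.02310 = 1.638 t
Total LOI = 55.84 t
Glass = batch − LOI = 313.9 − 55.84 = 258.0 t

LOI loss = 55.84 t; glass = 258.0 t; yield = 82.21%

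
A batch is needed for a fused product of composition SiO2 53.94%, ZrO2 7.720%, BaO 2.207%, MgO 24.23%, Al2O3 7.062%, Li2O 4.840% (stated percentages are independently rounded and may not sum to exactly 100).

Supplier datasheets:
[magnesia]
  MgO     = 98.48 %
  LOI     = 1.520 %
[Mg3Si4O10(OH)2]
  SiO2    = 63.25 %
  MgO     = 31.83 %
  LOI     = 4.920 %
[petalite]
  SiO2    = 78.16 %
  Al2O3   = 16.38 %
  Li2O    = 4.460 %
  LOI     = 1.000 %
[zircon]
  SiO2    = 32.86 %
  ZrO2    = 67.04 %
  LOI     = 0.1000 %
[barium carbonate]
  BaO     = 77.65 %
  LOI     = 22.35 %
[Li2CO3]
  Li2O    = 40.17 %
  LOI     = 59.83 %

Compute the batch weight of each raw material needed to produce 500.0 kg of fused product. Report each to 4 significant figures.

All internal work keeps exact precision from start to finish — in-progress results appear, with 4-significant-digit rounding, as written — each reported result carries a single rounding; derived quantities are re-derived using the weight values for 500.0 kg of glass at full precision (yield, ignition loss, net glass mass, totals, the six compositions), as they appear in the problem or the answer.
Target oxide masses per 500.0 kg fused product:
  SiO2: 53.94% × 500.0 = 269.7 kg
  ZrO2: 7.720% × 500.0 = 38.60 kg
  BaO: 2.207% × 500.0 = 11.04 kg
  MgO: 24.23% × 500.0 = 121.2 kg
  Al2O3: 7.062% × 500.0 = 35.31 kg
  Li2O: 4.840% × 500.0 = 24.20 kg
Checking each oxide sum per the reported batch figures, under the basis named above (sums match the target masses up to rounding of the answer):
  SiO2: 130.1·0.6325 + 215.6·0.7816 + 57.58·0.3286 = 269.7 kg (target 269.7 kg)
  ZrO2: 57.58·0.6704 = 38.60 kg (target 38.60 kg)
  BaO: 14.21·0.7765 = 11.03 kg (target 11.04 kg)
  MgO: 80.97·0.9848 + 130.1·0.3183 = 121.2 kg (target 121.2 kg)
  Al2O3: 215.6·0.1638 = 35.32 kg (target 35.31 kg)
  Li2O: 215.6·0.04460 + 36.31·0.4017 = 24.20 kg (target 24.20 kg)
Auditing the glass mass value: whole batch net of LOI = 500.0 kg (oxide target masses add up to 500.0 kg; the stated basis being 500.0 kg — gaps are rounding artifacts).
Summing the batch: Σ batch = 534.8 kg; Σ batch·LOI gives LOI loss = 34.75 kg; glass ÷ batch gives a yield of 93.50%.

Batch per 500.0 kg fused product:
  magnesia: 80.97 kg
  Mg3Si4O10(OH)2: 130.1 kg
  petalite: 215.6 kg
  zircon: 57.58 kg
  barium carbonate: 14.21 kg
  Li2CO3: 36.31 kg
Total batch = 534.8 kg; LOI loss = 34.75 kg; yield = 93.50%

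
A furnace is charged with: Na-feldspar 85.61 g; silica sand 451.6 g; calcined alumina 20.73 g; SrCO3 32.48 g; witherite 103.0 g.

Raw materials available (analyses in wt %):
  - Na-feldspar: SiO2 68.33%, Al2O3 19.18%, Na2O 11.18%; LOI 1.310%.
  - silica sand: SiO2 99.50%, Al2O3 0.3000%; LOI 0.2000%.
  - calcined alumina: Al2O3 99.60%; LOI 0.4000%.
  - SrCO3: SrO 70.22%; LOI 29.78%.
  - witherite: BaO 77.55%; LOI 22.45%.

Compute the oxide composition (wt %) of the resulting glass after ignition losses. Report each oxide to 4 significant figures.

Glass mass = 658.5 g (batch 693.4 − LOI 34.90).
Composition: SiO2 77.12%, Al2O3 5.835%, BaO 12.13%, SrO 3.463%, Na2O 1.453%

The working math maintains exact precision from first step to last; values along the way appear, rounded to 4 significant figures, in the working; each reported figure is rounded exactly once — derived quantities are re-derived at full float precision (LOI, net glass mass, the totals, the yield, the five compositions) starting from the weights for 658.5 g of glass, exactly as shown in problem or answer.
Oxide masses out of the charge:
  SiO2: 85.61·0.6833 + 451.6·0.9950 = 507.8 g
  Al2O3: 85.61·0.1918 + 451.6·0.003000 + 20.73·0.9960 = 38.42 g
  BaO: 103.0·0.7755 = 79.88 g
  SrO: 32.48·0.7022 = 22.81 g
  Na2O: 85.61·0.1118 = 9.571 g
LOI: 85.61·0.01310 + 451.6·0.002000 + 20.73·0.004000 + 32.48·0.2978 + 103.0·0.2245 = 34.90 g
The glass mass, total less LOI, = 693.4 − 34.90 = 658.5 g (consistent with Σ oxide mass)
wt % = 100 × oxide mass / glass mass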